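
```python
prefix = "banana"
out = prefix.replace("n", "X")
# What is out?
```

Trace (tracking out):
prefix = 'banana'  # -> prefix = 'banana'
out = prefix.replace('n', 'X')  # -> out = 'baXaXa'

Answer: 'baXaXa'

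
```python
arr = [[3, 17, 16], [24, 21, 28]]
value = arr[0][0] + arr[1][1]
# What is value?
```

Trace (tracking value):
arr = [[3, 17, 16], [24, 21, 28]]  # -> arr = [[3, 17, 16], [24, 21, 28]]
value = arr[0][0] + arr[1][1]  # -> value = 24

Answer: 24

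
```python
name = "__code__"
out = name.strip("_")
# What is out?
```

Answer: 'code'

Derivation:
Trace (tracking out):
name = '__code__'  # -> name = '__code__'
out = name.strip('_')  # -> out = 'code'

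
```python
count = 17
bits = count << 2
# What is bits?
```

Answer: 68

Derivation:
Trace (tracking bits):
count = 17  # -> count = 17
bits = count << 2  # -> bits = 68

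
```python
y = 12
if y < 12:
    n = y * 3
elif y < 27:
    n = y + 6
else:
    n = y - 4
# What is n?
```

Answer: 18

Derivation:
Trace (tracking n):
y = 12  # -> y = 12
if y < 12:  # condition is False
elif y < 27:  # condition is True
    n = y + 6  # -> n = 18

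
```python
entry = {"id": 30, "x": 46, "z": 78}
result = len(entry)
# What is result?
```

Trace (tracking result):
entry = {'id': 30, 'x': 46, 'z': 78}  # -> entry = {'id': 30, 'x': 46, 'z': 78}
result = len(entry)  # -> result = 3

Answer: 3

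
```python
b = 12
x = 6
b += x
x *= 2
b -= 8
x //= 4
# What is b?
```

Answer: 10

Derivation:
Trace (tracking b):
b = 12  # -> b = 12
x = 6  # -> x = 6
b += x  # -> b = 18
x *= 2  # -> x = 12
b -= 8  # -> b = 10
x //= 4  # -> x = 3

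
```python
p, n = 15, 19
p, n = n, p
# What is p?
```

Trace (tracking p):
p, n = (15, 19)  # -> p = 15, n = 19
p, n = (n, p)  # -> p = 19, n = 15

Answer: 19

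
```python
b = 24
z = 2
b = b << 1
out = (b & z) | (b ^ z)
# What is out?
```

Answer: 50

Derivation:
Trace (tracking out):
b = 24  # -> b = 24
z = 2  # -> z = 2
b = b << 1  # -> b = 48
out = b & z | b ^ z  # -> out = 50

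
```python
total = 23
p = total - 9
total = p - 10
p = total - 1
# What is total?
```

Trace (tracking total):
total = 23  # -> total = 23
p = total - 9  # -> p = 14
total = p - 10  # -> total = 4
p = total - 1  # -> p = 3

Answer: 4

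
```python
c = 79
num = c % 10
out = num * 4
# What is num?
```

Answer: 9

Derivation:
Trace (tracking num):
c = 79  # -> c = 79
num = c % 10  # -> num = 9
out = num * 4  # -> out = 36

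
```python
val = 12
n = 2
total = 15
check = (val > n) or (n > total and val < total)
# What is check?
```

Answer: True

Derivation:
Trace (tracking check):
val = 12  # -> val = 12
n = 2  # -> n = 2
total = 15  # -> total = 15
check = val > n or (n > total and val < total)  # -> check = True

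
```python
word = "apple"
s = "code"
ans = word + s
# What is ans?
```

Trace (tracking ans):
word = 'apple'  # -> word = 'apple'
s = 'code'  # -> s = 'code'
ans = word + s  # -> ans = 'applecode'

Answer: 'applecode'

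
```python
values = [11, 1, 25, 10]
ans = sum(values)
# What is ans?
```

Answer: 47

Derivation:
Trace (tracking ans):
values = [11, 1, 25, 10]  # -> values = [11, 1, 25, 10]
ans = sum(values)  # -> ans = 47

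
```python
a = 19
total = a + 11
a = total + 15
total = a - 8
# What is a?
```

Trace (tracking a):
a = 19  # -> a = 19
total = a + 11  # -> total = 30
a = total + 15  # -> a = 45
total = a - 8  # -> total = 37

Answer: 45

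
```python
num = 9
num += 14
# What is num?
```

Answer: 23

Derivation:
Trace (tracking num):
num = 9  # -> num = 9
num += 14  # -> num = 23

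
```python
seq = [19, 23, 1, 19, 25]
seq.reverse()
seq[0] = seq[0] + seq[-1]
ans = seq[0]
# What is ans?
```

Trace (tracking ans):
seq = [19, 23, 1, 19, 25]  # -> seq = [19, 23, 1, 19, 25]
seq.reverse()  # -> seq = [25, 19, 1, 23, 19]
seq[0] = seq[0] + seq[-1]  # -> seq = [44, 19, 1, 23, 19]
ans = seq[0]  # -> ans = 44

Answer: 44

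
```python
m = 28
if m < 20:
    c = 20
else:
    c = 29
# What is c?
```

Trace (tracking c):
m = 28  # -> m = 28
if m < 20:  # condition is False
else:
    c = 29  # -> c = 29

Answer: 29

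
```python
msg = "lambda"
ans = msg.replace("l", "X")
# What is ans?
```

Trace (tracking ans):
msg = 'lambda'  # -> msg = 'lambda'
ans = msg.replace('l', 'X')  # -> ans = 'Xambda'

Answer: 'Xambda'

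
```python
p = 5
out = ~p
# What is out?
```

Answer: -6

Derivation:
Trace (tracking out):
p = 5  # -> p = 5
out = ~p  # -> out = -6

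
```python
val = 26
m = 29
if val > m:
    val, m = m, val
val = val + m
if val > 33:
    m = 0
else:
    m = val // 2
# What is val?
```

Trace (tracking val):
val = 26  # -> val = 26
m = 29  # -> m = 29
if val > m:  # condition is False
val = val + m  # -> val = 55
if val > 33:  # condition is True
    m = 0  # -> m = 0

Answer: 55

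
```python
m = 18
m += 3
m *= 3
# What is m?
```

Trace (tracking m):
m = 18  # -> m = 18
m += 3  # -> m = 21
m *= 3  # -> m = 63

Answer: 63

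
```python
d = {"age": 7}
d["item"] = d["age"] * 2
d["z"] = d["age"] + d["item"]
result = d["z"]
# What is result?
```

Trace (tracking result):
d = {'age': 7}  # -> d = {'age': 7}
d['item'] = d['age'] * 2  # -> d = {'age': 7, 'item': 14}
d['z'] = d['age'] + d['item']  # -> d = {'age': 7, 'item': 14, 'z': 21}
result = d['z']  # -> result = 21

Answer: 21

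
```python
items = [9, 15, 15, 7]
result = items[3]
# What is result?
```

Answer: 7

Derivation:
Trace (tracking result):
items = [9, 15, 15, 7]  # -> items = [9, 15, 15, 7]
result = items[3]  # -> result = 7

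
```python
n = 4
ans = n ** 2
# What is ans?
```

Trace (tracking ans):
n = 4  # -> n = 4
ans = n ** 2  # -> ans = 16

Answer: 16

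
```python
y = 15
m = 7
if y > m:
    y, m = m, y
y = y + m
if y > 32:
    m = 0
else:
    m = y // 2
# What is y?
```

Trace (tracking y):
y = 15  # -> y = 15
m = 7  # -> m = 7
if y > m:  # condition is True
    y, m = (m, y)  # -> y = 7, m = 15
y = y + m  # -> y = 22
if y > 32:  # condition is False
else:
    m = y // 2  # -> m = 11

Answer: 22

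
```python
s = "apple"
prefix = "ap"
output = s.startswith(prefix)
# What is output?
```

Trace (tracking output):
s = 'apple'  # -> s = 'apple'
prefix = 'ap'  # -> prefix = 'ap'
output = s.startswith(prefix)  # -> output = True

Answer: True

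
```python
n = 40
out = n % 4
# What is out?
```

Answer: 0

Derivation:
Trace (tracking out):
n = 40  # -> n = 40
out = n % 4  # -> out = 0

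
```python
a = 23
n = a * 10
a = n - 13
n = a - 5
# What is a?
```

Answer: 217

Derivation:
Trace (tracking a):
a = 23  # -> a = 23
n = a * 10  # -> n = 230
a = n - 13  # -> a = 217
n = a - 5  # -> n = 212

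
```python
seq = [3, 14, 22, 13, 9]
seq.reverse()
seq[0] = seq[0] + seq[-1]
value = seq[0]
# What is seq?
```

Answer: [12, 13, 22, 14, 3]

Derivation:
Trace (tracking seq):
seq = [3, 14, 22, 13, 9]  # -> seq = [3, 14, 22, 13, 9]
seq.reverse()  # -> seq = [9, 13, 22, 14, 3]
seq[0] = seq[0] + seq[-1]  # -> seq = [12, 13, 22, 14, 3]
value = seq[0]  # -> value = 12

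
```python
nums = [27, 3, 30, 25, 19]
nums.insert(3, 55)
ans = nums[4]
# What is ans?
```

Trace (tracking ans):
nums = [27, 3, 30, 25, 19]  # -> nums = [27, 3, 30, 25, 19]
nums.insert(3, 55)  # -> nums = [27, 3, 30, 55, 25, 19]
ans = nums[4]  # -> ans = 25

Answer: 25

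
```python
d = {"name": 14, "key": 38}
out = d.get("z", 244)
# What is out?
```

Trace (tracking out):
d = {'name': 14, 'key': 38}  # -> d = {'name': 14, 'key': 38}
out = d.get('z', 244)  # -> out = 244

Answer: 244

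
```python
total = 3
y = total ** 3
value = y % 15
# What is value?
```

Trace (tracking value):
total = 3  # -> total = 3
y = total ** 3  # -> y = 27
value = y % 15  # -> value = 12

Answer: 12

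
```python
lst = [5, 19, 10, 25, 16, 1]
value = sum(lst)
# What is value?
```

Trace (tracking value):
lst = [5, 19, 10, 25, 16, 1]  # -> lst = [5, 19, 10, 25, 16, 1]
value = sum(lst)  # -> value = 76

Answer: 76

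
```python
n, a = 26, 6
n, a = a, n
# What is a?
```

Trace (tracking a):
n, a = (26, 6)  # -> n = 26, a = 6
n, a = (a, n)  # -> n = 6, a = 26

Answer: 26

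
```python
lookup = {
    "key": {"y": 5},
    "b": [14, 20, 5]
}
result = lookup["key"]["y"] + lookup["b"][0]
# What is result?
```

Trace (tracking result):
lookup = {'key': {'y': 5}, 'b': [14, 20, 5]}  # -> lookup = {'key': {'y': 5}, 'b': [14, 20, 5]}
result = lookup['key']['y'] + lookup['b'][0]  # -> result = 19

Answer: 19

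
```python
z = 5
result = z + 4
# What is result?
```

Answer: 9

Derivation:
Trace (tracking result):
z = 5  # -> z = 5
result = z + 4  # -> result = 9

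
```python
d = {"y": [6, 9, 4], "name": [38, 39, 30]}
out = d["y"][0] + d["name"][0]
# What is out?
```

Answer: 44

Derivation:
Trace (tracking out):
d = {'y': [6, 9, 4], 'name': [38, 39, 30]}  # -> d = {'y': [6, 9, 4], 'name': [38, 39, 30]}
out = d['y'][0] + d['name'][0]  # -> out = 44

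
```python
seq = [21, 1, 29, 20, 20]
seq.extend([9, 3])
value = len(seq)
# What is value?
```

Answer: 7

Derivation:
Trace (tracking value):
seq = [21, 1, 29, 20, 20]  # -> seq = [21, 1, 29, 20, 20]
seq.extend([9, 3])  # -> seq = [21, 1, 29, 20, 20, 9, 3]
value = len(seq)  # -> value = 7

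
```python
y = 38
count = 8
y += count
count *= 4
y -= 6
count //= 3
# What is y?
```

Trace (tracking y):
y = 38  # -> y = 38
count = 8  # -> count = 8
y += count  # -> y = 46
count *= 4  # -> count = 32
y -= 6  # -> y = 40
count //= 3  # -> count = 10

Answer: 40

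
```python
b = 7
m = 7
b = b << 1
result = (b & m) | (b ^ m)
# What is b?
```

Answer: 14

Derivation:
Trace (tracking b):
b = 7  # -> b = 7
m = 7  # -> m = 7
b = b << 1  # -> b = 14
result = b & m | b ^ m  # -> result = 15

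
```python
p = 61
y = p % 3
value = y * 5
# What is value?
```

Answer: 5

Derivation:
Trace (tracking value):
p = 61  # -> p = 61
y = p % 3  # -> y = 1
value = y * 5  # -> value = 5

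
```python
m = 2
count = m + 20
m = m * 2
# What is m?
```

Trace (tracking m):
m = 2  # -> m = 2
count = m + 20  # -> count = 22
m = m * 2  # -> m = 4

Answer: 4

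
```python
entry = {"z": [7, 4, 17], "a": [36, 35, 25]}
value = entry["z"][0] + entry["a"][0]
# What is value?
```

Answer: 43

Derivation:
Trace (tracking value):
entry = {'z': [7, 4, 17], 'a': [36, 35, 25]}  # -> entry = {'z': [7, 4, 17], 'a': [36, 35, 25]}
value = entry['z'][0] + entry['a'][0]  # -> value = 43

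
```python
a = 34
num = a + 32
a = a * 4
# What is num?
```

Answer: 66

Derivation:
Trace (tracking num):
a = 34  # -> a = 34
num = a + 32  # -> num = 66
a = a * 4  # -> a = 136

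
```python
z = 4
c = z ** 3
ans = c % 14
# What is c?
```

Trace (tracking c):
z = 4  # -> z = 4
c = z ** 3  # -> c = 64
ans = c % 14  # -> ans = 8

Answer: 64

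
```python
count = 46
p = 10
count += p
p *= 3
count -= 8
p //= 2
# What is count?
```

Trace (tracking count):
count = 46  # -> count = 46
p = 10  # -> p = 10
count += p  # -> count = 56
p *= 3  # -> p = 30
count -= 8  # -> count = 48
p //= 2  # -> p = 15

Answer: 48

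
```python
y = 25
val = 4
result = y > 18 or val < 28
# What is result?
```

Trace (tracking result):
y = 25  # -> y = 25
val = 4  # -> val = 4
result = y > 18 or val < 28  # -> result = True

Answer: True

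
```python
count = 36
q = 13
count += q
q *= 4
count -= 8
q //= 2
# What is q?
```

Trace (tracking q):
count = 36  # -> count = 36
q = 13  # -> q = 13
count += q  # -> count = 49
q *= 4  # -> q = 52
count -= 8  # -> count = 41
q //= 2  # -> q = 26

Answer: 26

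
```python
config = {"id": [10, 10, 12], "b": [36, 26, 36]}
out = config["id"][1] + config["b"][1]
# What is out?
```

Answer: 36

Derivation:
Trace (tracking out):
config = {'id': [10, 10, 12], 'b': [36, 26, 36]}  # -> config = {'id': [10, 10, 12], 'b': [36, 26, 36]}
out = config['id'][1] + config['b'][1]  # -> out = 36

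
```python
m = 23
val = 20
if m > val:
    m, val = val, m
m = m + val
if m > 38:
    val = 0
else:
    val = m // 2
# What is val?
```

Trace (tracking val):
m = 23  # -> m = 23
val = 20  # -> val = 20
if m > val:  # condition is True
    m, val = (val, m)  # -> m = 20, val = 23
m = m + val  # -> m = 43
if m > 38:  # condition is True
    val = 0  # -> val = 0

Answer: 0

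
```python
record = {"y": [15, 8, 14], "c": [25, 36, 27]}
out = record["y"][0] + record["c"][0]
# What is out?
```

Answer: 40

Derivation:
Trace (tracking out):
record = {'y': [15, 8, 14], 'c': [25, 36, 27]}  # -> record = {'y': [15, 8, 14], 'c': [25, 36, 27]}
out = record['y'][0] + record['c'][0]  # -> out = 40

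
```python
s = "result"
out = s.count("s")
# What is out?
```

Trace (tracking out):
s = 'result'  # -> s = 'result'
out = s.count('s')  # -> out = 1

Answer: 1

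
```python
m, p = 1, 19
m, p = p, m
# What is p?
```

Trace (tracking p):
m, p = (1, 19)  # -> m = 1, p = 19
m, p = (p, m)  # -> m = 19, p = 1

Answer: 1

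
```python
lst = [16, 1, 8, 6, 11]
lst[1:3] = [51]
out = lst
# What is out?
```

Trace (tracking out):
lst = [16, 1, 8, 6, 11]  # -> lst = [16, 1, 8, 6, 11]
lst[1:3] = [51]  # -> lst = [16, 51, 6, 11]
out = lst  # -> out = [16, 51, 6, 11]

Answer: [16, 51, 6, 11]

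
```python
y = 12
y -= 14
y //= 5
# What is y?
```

Trace (tracking y):
y = 12  # -> y = 12
y -= 14  # -> y = -2
y //= 5  # -> y = -1

Answer: -1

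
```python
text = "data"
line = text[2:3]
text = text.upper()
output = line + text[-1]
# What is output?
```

Trace (tracking output):
text = 'data'  # -> text = 'data'
line = text[2:3]  # -> line = 't'
text = text.upper()  # -> text = 'DATA'
output = line + text[-1]  # -> output = 'tA'

Answer: 'tA'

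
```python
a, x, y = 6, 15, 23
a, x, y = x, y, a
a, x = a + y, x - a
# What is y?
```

Answer: 6

Derivation:
Trace (tracking y):
a, x, y = (6, 15, 23)  # -> a = 6, x = 15, y = 23
a, x, y = (x, y, a)  # -> a = 15, x = 23, y = 6
a, x = (a + y, x - a)  # -> a = 21, x = 8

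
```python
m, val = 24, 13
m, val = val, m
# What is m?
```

Answer: 13

Derivation:
Trace (tracking m):
m, val = (24, 13)  # -> m = 24, val = 13
m, val = (val, m)  # -> m = 13, val = 24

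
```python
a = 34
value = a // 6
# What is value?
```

Trace (tracking value):
a = 34  # -> a = 34
value = a // 6  # -> value = 5

Answer: 5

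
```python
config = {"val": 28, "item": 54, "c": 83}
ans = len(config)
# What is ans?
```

Trace (tracking ans):
config = {'val': 28, 'item': 54, 'c': 83}  # -> config = {'val': 28, 'item': 54, 'c': 83}
ans = len(config)  # -> ans = 3

Answer: 3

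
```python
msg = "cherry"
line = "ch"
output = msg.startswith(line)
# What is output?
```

Trace (tracking output):
msg = 'cherry'  # -> msg = 'cherry'
line = 'ch'  # -> line = 'ch'
output = msg.startswith(line)  # -> output = True

Answer: True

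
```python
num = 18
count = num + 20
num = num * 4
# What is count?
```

Trace (tracking count):
num = 18  # -> num = 18
count = num + 20  # -> count = 38
num = num * 4  # -> num = 72

Answer: 38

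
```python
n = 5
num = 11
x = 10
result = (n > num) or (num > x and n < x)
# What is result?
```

Answer: True

Derivation:
Trace (tracking result):
n = 5  # -> n = 5
num = 11  # -> num = 11
x = 10  # -> x = 10
result = n > num or (num > x and n < x)  # -> result = True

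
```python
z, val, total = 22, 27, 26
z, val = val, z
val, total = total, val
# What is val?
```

Trace (tracking val):
z, val, total = (22, 27, 26)  # -> z = 22, val = 27, total = 26
z, val = (val, z)  # -> z = 27, val = 22
val, total = (total, val)  # -> val = 26, total = 22

Answer: 26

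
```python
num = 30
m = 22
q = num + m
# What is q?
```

Answer: 52

Derivation:
Trace (tracking q):
num = 30  # -> num = 30
m = 22  # -> m = 22
q = num + m  # -> q = 52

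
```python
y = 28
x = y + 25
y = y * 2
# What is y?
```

Answer: 56

Derivation:
Trace (tracking y):
y = 28  # -> y = 28
x = y + 25  # -> x = 53
y = y * 2  # -> y = 56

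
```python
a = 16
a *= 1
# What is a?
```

Trace (tracking a):
a = 16  # -> a = 16
a *= 1  # -> a = 16

Answer: 16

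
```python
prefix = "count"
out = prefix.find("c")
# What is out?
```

Answer: 0

Derivation:
Trace (tracking out):
prefix = 'count'  # -> prefix = 'count'
out = prefix.find('c')  # -> out = 0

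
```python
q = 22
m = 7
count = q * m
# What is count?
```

Trace (tracking count):
q = 22  # -> q = 22
m = 7  # -> m = 7
count = q * m  # -> count = 154

Answer: 154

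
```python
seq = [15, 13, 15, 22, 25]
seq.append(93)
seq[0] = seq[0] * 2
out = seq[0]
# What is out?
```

Answer: 30

Derivation:
Trace (tracking out):
seq = [15, 13, 15, 22, 25]  # -> seq = [15, 13, 15, 22, 25]
seq.append(93)  # -> seq = [15, 13, 15, 22, 25, 93]
seq[0] = seq[0] * 2  # -> seq = [30, 13, 15, 22, 25, 93]
out = seq[0]  # -> out = 30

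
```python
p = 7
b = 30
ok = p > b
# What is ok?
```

Trace (tracking ok):
p = 7  # -> p = 7
b = 30  # -> b = 30
ok = p > b  # -> ok = False

Answer: False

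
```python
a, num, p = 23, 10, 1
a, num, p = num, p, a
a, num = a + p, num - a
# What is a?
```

Answer: 33

Derivation:
Trace (tracking a):
a, num, p = (23, 10, 1)  # -> a = 23, num = 10, p = 1
a, num, p = (num, p, a)  # -> a = 10, num = 1, p = 23
a, num = (a + p, num - a)  # -> a = 33, num = -9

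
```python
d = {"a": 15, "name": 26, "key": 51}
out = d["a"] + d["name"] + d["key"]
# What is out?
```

Trace (tracking out):
d = {'a': 15, 'name': 26, 'key': 51}  # -> d = {'a': 15, 'name': 26, 'key': 51}
out = d['a'] + d['name'] + d['key']  # -> out = 92

Answer: 92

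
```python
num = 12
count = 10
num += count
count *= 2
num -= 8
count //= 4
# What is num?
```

Trace (tracking num):
num = 12  # -> num = 12
count = 10  # -> count = 10
num += count  # -> num = 22
count *= 2  # -> count = 20
num -= 8  # -> num = 14
count //= 4  # -> count = 5

Answer: 14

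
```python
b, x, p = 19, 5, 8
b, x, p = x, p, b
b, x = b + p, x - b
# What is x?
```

Answer: 3

Derivation:
Trace (tracking x):
b, x, p = (19, 5, 8)  # -> b = 19, x = 5, p = 8
b, x, p = (x, p, b)  # -> b = 5, x = 8, p = 19
b, x = (b + p, x - b)  # -> b = 24, x = 3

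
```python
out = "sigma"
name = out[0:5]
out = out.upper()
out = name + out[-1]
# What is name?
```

Trace (tracking name):
out = 'sigma'  # -> out = 'sigma'
name = out[0:5]  # -> name = 'sigma'
out = out.upper()  # -> out = 'SIGMA'
out = name + out[-1]  # -> out = 'sigmaA'

Answer: 'sigma'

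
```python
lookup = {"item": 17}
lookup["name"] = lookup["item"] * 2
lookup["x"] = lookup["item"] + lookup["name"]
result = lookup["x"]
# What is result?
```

Trace (tracking result):
lookup = {'item': 17}  # -> lookup = {'item': 17}
lookup['name'] = lookup['item'] * 2  # -> lookup = {'item': 17, 'name': 34}
lookup['x'] = lookup['item'] + lookup['name']  # -> lookup = {'item': 17, 'name': 34, 'x': 51}
result = lookup['x']  # -> result = 51

Answer: 51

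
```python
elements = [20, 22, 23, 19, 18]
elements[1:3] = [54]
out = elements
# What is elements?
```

Answer: [20, 54, 19, 18]

Derivation:
Trace (tracking elements):
elements = [20, 22, 23, 19, 18]  # -> elements = [20, 22, 23, 19, 18]
elements[1:3] = [54]  # -> elements = [20, 54, 19, 18]
out = elements  # -> out = [20, 54, 19, 18]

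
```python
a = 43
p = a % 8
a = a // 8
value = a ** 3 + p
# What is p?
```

Trace (tracking p):
a = 43  # -> a = 43
p = a % 8  # -> p = 3
a = a // 8  # -> a = 5
value = a ** 3 + p  # -> value = 128

Answer: 3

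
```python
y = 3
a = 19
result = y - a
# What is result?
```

Trace (tracking result):
y = 3  # -> y = 3
a = 19  # -> a = 19
result = y - a  # -> result = -16

Answer: -16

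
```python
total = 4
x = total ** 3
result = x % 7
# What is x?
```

Answer: 64

Derivation:
Trace (tracking x):
total = 4  # -> total = 4
x = total ** 3  # -> x = 64
result = x % 7  # -> result = 1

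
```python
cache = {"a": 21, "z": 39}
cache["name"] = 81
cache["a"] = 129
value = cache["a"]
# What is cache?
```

Answer: {'a': 129, 'z': 39, 'name': 81}

Derivation:
Trace (tracking cache):
cache = {'a': 21, 'z': 39}  # -> cache = {'a': 21, 'z': 39}
cache['name'] = 81  # -> cache = {'a': 21, 'z': 39, 'name': 81}
cache['a'] = 129  # -> cache = {'a': 129, 'z': 39, 'name': 81}
value = cache['a']  # -> value = 129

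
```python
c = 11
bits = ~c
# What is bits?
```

Trace (tracking bits):
c = 11  # -> c = 11
bits = ~c  # -> bits = -12

Answer: -12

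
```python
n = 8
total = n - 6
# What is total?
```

Answer: 2

Derivation:
Trace (tracking total):
n = 8  # -> n = 8
total = n - 6  # -> total = 2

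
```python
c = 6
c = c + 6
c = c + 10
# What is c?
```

Answer: 22

Derivation:
Trace (tracking c):
c = 6  # -> c = 6
c = c + 6  # -> c = 12
c = c + 10  # -> c = 22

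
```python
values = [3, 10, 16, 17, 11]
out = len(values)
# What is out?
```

Answer: 5

Derivation:
Trace (tracking out):
values = [3, 10, 16, 17, 11]  # -> values = [3, 10, 16, 17, 11]
out = len(values)  # -> out = 5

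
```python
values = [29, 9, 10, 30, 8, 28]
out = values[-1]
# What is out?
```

Answer: 28

Derivation:
Trace (tracking out):
values = [29, 9, 10, 30, 8, 28]  # -> values = [29, 9, 10, 30, 8, 28]
out = values[-1]  # -> out = 28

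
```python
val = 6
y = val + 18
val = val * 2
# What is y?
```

Answer: 24

Derivation:
Trace (tracking y):
val = 6  # -> val = 6
y = val + 18  # -> y = 24
val = val * 2  # -> val = 12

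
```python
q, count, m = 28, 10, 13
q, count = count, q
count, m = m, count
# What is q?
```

Answer: 10

Derivation:
Trace (tracking q):
q, count, m = (28, 10, 13)  # -> q = 28, count = 10, m = 13
q, count = (count, q)  # -> q = 10, count = 28
count, m = (m, count)  # -> count = 13, m = 28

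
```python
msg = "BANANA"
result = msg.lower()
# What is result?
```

Trace (tracking result):
msg = 'BANANA'  # -> msg = 'BANANA'
result = msg.lower()  # -> result = 'banana'

Answer: 'banana'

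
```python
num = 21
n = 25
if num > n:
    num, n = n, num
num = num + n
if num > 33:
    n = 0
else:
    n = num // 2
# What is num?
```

Trace (tracking num):
num = 21  # -> num = 21
n = 25  # -> n = 25
if num > n:  # condition is False
num = num + n  # -> num = 46
if num > 33:  # condition is True
    n = 0  # -> n = 0

Answer: 46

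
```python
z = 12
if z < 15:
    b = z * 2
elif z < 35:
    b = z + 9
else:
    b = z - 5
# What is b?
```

Answer: 24

Derivation:
Trace (tracking b):
z = 12  # -> z = 12
if z < 15:  # condition is True
    b = z * 2  # -> b = 24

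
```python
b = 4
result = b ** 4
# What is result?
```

Trace (tracking result):
b = 4  # -> b = 4
result = b ** 4  # -> result = 256

Answer: 256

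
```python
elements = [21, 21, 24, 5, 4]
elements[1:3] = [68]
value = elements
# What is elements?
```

Trace (tracking elements):
elements = [21, 21, 24, 5, 4]  # -> elements = [21, 21, 24, 5, 4]
elements[1:3] = [68]  # -> elements = [21, 68, 5, 4]
value = elements  # -> value = [21, 68, 5, 4]

Answer: [21, 68, 5, 4]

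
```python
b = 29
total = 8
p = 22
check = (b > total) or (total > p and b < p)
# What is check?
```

Trace (tracking check):
b = 29  # -> b = 29
total = 8  # -> total = 8
p = 22  # -> p = 22
check = b > total or (total > p and b < p)  # -> check = True

Answer: True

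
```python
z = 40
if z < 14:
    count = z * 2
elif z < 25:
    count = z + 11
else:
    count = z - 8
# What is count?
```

Trace (tracking count):
z = 40  # -> z = 40
if z < 14:  # condition is False
elif z < 25:  # condition is False
else:
    count = z - 8  # -> count = 32

Answer: 32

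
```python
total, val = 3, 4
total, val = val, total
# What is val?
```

Answer: 3

Derivation:
Trace (tracking val):
total, val = (3, 4)  # -> total = 3, val = 4
total, val = (val, total)  # -> total = 4, val = 3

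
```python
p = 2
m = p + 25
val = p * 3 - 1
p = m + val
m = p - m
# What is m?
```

Trace (tracking m):
p = 2  # -> p = 2
m = p + 25  # -> m = 27
val = p * 3 - 1  # -> val = 5
p = m + val  # -> p = 32
m = p - m  # -> m = 5

Answer: 5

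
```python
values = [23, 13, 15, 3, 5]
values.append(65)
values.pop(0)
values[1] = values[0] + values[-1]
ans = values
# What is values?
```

Trace (tracking values):
values = [23, 13, 15, 3, 5]  # -> values = [23, 13, 15, 3, 5]
values.append(65)  # -> values = [23, 13, 15, 3, 5, 65]
values.pop(0)  # -> values = [13, 15, 3, 5, 65]
values[1] = values[0] + values[-1]  # -> values = [13, 78, 3, 5, 65]
ans = values  # -> ans = [13, 78, 3, 5, 65]

Answer: [13, 78, 3, 5, 65]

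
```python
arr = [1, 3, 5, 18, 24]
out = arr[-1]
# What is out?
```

Trace (tracking out):
arr = [1, 3, 5, 18, 24]  # -> arr = [1, 3, 5, 18, 24]
out = arr[-1]  # -> out = 24

Answer: 24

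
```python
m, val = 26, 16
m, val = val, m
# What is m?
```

Answer: 16

Derivation:
Trace (tracking m):
m, val = (26, 16)  # -> m = 26, val = 16
m, val = (val, m)  # -> m = 16, val = 26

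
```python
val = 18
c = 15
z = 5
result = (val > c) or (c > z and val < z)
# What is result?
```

Trace (tracking result):
val = 18  # -> val = 18
c = 15  # -> c = 15
z = 5  # -> z = 5
result = val > c or (c > z and val < z)  # -> result = True

Answer: True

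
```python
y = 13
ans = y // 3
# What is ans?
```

Trace (tracking ans):
y = 13  # -> y = 13
ans = y // 3  # -> ans = 4

Answer: 4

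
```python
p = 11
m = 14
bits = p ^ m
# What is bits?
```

Answer: 5

Derivation:
Trace (tracking bits):
p = 11  # -> p = 11
m = 14  # -> m = 14
bits = p ^ m  # -> bits = 5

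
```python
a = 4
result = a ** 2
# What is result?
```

Trace (tracking result):
a = 4  # -> a = 4
result = a ** 2  # -> result = 16

Answer: 16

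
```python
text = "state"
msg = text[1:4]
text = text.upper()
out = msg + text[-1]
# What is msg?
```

Answer: 'tat'

Derivation:
Trace (tracking msg):
text = 'state'  # -> text = 'state'
msg = text[1:4]  # -> msg = 'tat'
text = text.upper()  # -> text = 'STATE'
out = msg + text[-1]  # -> out = 'tatE'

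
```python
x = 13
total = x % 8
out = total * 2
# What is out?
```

Answer: 10

Derivation:
Trace (tracking out):
x = 13  # -> x = 13
total = x % 8  # -> total = 5
out = total * 2  # -> out = 10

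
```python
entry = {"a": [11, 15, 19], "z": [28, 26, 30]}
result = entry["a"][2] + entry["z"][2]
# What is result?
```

Answer: 49

Derivation:
Trace (tracking result):
entry = {'a': [11, 15, 19], 'z': [28, 26, 30]}  # -> entry = {'a': [11, 15, 19], 'z': [28, 26, 30]}
result = entry['a'][2] + entry['z'][2]  # -> result = 49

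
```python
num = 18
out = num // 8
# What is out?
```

Answer: 2

Derivation:
Trace (tracking out):
num = 18  # -> num = 18
out = num // 8  # -> out = 2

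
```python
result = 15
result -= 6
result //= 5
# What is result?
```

Trace (tracking result):
result = 15  # -> result = 15
result -= 6  # -> result = 9
result //= 5  # -> result = 1

Answer: 1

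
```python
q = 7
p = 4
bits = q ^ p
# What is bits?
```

Answer: 3

Derivation:
Trace (tracking bits):
q = 7  # -> q = 7
p = 4  # -> p = 4
bits = q ^ p  # -> bits = 3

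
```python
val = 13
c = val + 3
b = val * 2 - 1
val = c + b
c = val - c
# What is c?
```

Answer: 25

Derivation:
Trace (tracking c):
val = 13  # -> val = 13
c = val + 3  # -> c = 16
b = val * 2 - 1  # -> b = 25
val = c + b  # -> val = 41
c = val - c  # -> c = 25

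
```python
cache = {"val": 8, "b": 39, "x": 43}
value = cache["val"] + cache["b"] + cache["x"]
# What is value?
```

Trace (tracking value):
cache = {'val': 8, 'b': 39, 'x': 43}  # -> cache = {'val': 8, 'b': 39, 'x': 43}
value = cache['val'] + cache['b'] + cache['x']  # -> value = 90

Answer: 90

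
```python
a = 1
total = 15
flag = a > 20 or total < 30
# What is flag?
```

Trace (tracking flag):
a = 1  # -> a = 1
total = 15  # -> total = 15
flag = a > 20 or total < 30  # -> flag = True

Answer: True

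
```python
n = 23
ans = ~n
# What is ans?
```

Trace (tracking ans):
n = 23  # -> n = 23
ans = ~n  # -> ans = -24

Answer: -24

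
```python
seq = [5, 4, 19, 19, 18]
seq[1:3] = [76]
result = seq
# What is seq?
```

Trace (tracking seq):
seq = [5, 4, 19, 19, 18]  # -> seq = [5, 4, 19, 19, 18]
seq[1:3] = [76]  # -> seq = [5, 76, 19, 18]
result = seq  # -> result = [5, 76, 19, 18]

Answer: [5, 76, 19, 18]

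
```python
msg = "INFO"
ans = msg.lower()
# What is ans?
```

Answer: 'info'

Derivation:
Trace (tracking ans):
msg = 'INFO'  # -> msg = 'INFO'
ans = msg.lower()  # -> ans = 'info'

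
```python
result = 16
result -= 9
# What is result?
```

Trace (tracking result):
result = 16  # -> result = 16
result -= 9  # -> result = 7

Answer: 7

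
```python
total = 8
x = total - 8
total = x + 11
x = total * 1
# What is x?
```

Trace (tracking x):
total = 8  # -> total = 8
x = total - 8  # -> x = 0
total = x + 11  # -> total = 11
x = total * 1  # -> x = 11

Answer: 11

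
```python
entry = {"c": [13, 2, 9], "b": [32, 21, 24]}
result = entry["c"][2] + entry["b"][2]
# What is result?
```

Answer: 33

Derivation:
Trace (tracking result):
entry = {'c': [13, 2, 9], 'b': [32, 21, 24]}  # -> entry = {'c': [13, 2, 9], 'b': [32, 21, 24]}
result = entry['c'][2] + entry['b'][2]  # -> result = 33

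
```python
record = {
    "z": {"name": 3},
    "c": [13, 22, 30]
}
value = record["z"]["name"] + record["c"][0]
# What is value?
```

Trace (tracking value):
record = {'z': {'name': 3}, 'c': [13, 22, 30]}  # -> record = {'z': {'name': 3}, 'c': [13, 22, 30]}
value = record['z']['name'] + record['c'][0]  # -> value = 16

Answer: 16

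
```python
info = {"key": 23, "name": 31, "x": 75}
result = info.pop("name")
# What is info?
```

Answer: {'key': 23, 'x': 75}

Derivation:
Trace (tracking info):
info = {'key': 23, 'name': 31, 'x': 75}  # -> info = {'key': 23, 'name': 31, 'x': 75}
result = info.pop('name')  # -> result = 31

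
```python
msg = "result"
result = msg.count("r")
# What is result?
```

Trace (tracking result):
msg = 'result'  # -> msg = 'result'
result = msg.count('r')  # -> result = 1

Answer: 1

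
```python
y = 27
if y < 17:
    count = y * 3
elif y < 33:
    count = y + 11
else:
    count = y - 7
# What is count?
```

Answer: 38

Derivation:
Trace (tracking count):
y = 27  # -> y = 27
if y < 17:  # condition is False
elif y < 33:  # condition is True
    count = y + 11  # -> count = 38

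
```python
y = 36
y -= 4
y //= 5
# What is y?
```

Answer: 6

Derivation:
Trace (tracking y):
y = 36  # -> y = 36
y -= 4  # -> y = 32
y //= 5  # -> y = 6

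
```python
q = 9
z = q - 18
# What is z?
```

Answer: -9

Derivation:
Trace (tracking z):
q = 9  # -> q = 9
z = q - 18  # -> z = -9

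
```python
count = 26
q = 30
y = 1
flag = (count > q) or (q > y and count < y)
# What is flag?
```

Answer: False

Derivation:
Trace (tracking flag):
count = 26  # -> count = 26
q = 30  # -> q = 30
y = 1  # -> y = 1
flag = count > q or (q > y and count < y)  # -> flag = False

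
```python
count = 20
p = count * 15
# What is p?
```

Trace (tracking p):
count = 20  # -> count = 20
p = count * 15  # -> p = 300

Answer: 300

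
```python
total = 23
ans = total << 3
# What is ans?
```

Trace (tracking ans):
total = 23  # -> total = 23
ans = total << 3  # -> ans = 184

Answer: 184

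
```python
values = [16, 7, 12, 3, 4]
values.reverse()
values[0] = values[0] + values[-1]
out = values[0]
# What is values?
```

Trace (tracking values):
values = [16, 7, 12, 3, 4]  # -> values = [16, 7, 12, 3, 4]
values.reverse()  # -> values = [4, 3, 12, 7, 16]
values[0] = values[0] + values[-1]  # -> values = [20, 3, 12, 7, 16]
out = values[0]  # -> out = 20

Answer: [20, 3, 12, 7, 16]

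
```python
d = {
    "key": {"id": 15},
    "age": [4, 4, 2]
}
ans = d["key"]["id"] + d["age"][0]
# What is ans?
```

Answer: 19

Derivation:
Trace (tracking ans):
d = {'key': {'id': 15}, 'age': [4, 4, 2]}  # -> d = {'key': {'id': 15}, 'age': [4, 4, 2]}
ans = d['key']['id'] + d['age'][0]  # -> ans = 19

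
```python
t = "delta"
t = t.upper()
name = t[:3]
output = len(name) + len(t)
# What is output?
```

Answer: 8

Derivation:
Trace (tracking output):
t = 'delta'  # -> t = 'delta'
t = t.upper()  # -> t = 'DELTA'
name = t[:3]  # -> name = 'DEL'
output = len(name) + len(t)  # -> output = 8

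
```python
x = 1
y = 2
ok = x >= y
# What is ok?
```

Answer: False

Derivation:
Trace (tracking ok):
x = 1  # -> x = 1
y = 2  # -> y = 2
ok = x >= y  # -> ok = False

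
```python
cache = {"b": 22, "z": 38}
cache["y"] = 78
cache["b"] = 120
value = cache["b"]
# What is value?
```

Answer: 120

Derivation:
Trace (tracking value):
cache = {'b': 22, 'z': 38}  # -> cache = {'b': 22, 'z': 38}
cache['y'] = 78  # -> cache = {'b': 22, 'z': 38, 'y': 78}
cache['b'] = 120  # -> cache = {'b': 120, 'z': 38, 'y': 78}
value = cache['b']  # -> value = 120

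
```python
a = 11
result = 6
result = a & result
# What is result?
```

Trace (tracking result):
a = 11  # -> a = 11
result = 6  # -> result = 6
result = a & result  # -> result = 2

Answer: 2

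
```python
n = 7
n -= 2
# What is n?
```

Trace (tracking n):
n = 7  # -> n = 7
n -= 2  # -> n = 5

Answer: 5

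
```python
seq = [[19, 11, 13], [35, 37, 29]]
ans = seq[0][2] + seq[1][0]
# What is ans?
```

Trace (tracking ans):
seq = [[19, 11, 13], [35, 37, 29]]  # -> seq = [[19, 11, 13], [35, 37, 29]]
ans = seq[0][2] + seq[1][0]  # -> ans = 48

Answer: 48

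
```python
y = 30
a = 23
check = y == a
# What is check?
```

Answer: False

Derivation:
Trace (tracking check):
y = 30  # -> y = 30
a = 23  # -> a = 23
check = y == a  # -> check = False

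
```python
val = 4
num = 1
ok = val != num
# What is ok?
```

Answer: True

Derivation:
Trace (tracking ok):
val = 4  # -> val = 4
num = 1  # -> num = 1
ok = val != num  # -> ok = True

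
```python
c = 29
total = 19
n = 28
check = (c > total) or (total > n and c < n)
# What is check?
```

Trace (tracking check):
c = 29  # -> c = 29
total = 19  # -> total = 19
n = 28  # -> n = 28
check = c > total or (total > n and c < n)  # -> check = True

Answer: True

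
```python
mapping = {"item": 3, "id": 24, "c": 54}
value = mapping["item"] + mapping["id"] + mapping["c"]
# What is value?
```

Trace (tracking value):
mapping = {'item': 3, 'id': 24, 'c': 54}  # -> mapping = {'item': 3, 'id': 24, 'c': 54}
value = mapping['item'] + mapping['id'] + mapping['c']  # -> value = 81

Answer: 81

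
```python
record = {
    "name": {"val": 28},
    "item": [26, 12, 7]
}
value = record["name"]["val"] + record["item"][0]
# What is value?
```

Trace (tracking value):
record = {'name': {'val': 28}, 'item': [26, 12, 7]}  # -> record = {'name': {'val': 28}, 'item': [26, 12, 7]}
value = record['name']['val'] + record['item'][0]  # -> value = 54

Answer: 54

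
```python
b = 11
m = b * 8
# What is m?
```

Answer: 88

Derivation:
Trace (tracking m):
b = 11  # -> b = 11
m = b * 8  # -> m = 88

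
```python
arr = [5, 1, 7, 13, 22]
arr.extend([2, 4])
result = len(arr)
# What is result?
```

Trace (tracking result):
arr = [5, 1, 7, 13, 22]  # -> arr = [5, 1, 7, 13, 22]
arr.extend([2, 4])  # -> arr = [5, 1, 7, 13, 22, 2, 4]
result = len(arr)  # -> result = 7

Answer: 7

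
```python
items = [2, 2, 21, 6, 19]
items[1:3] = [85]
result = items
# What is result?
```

Trace (tracking result):
items = [2, 2, 21, 6, 19]  # -> items = [2, 2, 21, 6, 19]
items[1:3] = [85]  # -> items = [2, 85, 6, 19]
result = items  # -> result = [2, 85, 6, 19]

Answer: [2, 85, 6, 19]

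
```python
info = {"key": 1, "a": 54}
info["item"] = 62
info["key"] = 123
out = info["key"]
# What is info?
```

Answer: {'key': 123, 'a': 54, 'item': 62}

Derivation:
Trace (tracking info):
info = {'key': 1, 'a': 54}  # -> info = {'key': 1, 'a': 54}
info['item'] = 62  # -> info = {'key': 1, 'a': 54, 'item': 62}
info['key'] = 123  # -> info = {'key': 123, 'a': 54, 'item': 62}
out = info['key']  # -> out = 123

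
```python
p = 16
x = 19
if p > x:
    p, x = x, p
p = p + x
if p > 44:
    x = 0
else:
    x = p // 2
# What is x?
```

Trace (tracking x):
p = 16  # -> p = 16
x = 19  # -> x = 19
if p > x:  # condition is False
p = p + x  # -> p = 35
if p > 44:  # condition is False
else:
    x = p // 2  # -> x = 17

Answer: 17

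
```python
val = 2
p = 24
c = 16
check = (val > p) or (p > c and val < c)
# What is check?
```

Answer: True

Derivation:
Trace (tracking check):
val = 2  # -> val = 2
p = 24  # -> p = 24
c = 16  # -> c = 16
check = val > p or (p > c and val < c)  # -> check = True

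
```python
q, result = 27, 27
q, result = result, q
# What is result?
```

Trace (tracking result):
q, result = (27, 27)  # -> q = 27, result = 27
q, result = (result, q)  # -> q = 27, result = 27

Answer: 27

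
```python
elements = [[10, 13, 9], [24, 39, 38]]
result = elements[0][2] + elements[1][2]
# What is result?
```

Answer: 47

Derivation:
Trace (tracking result):
elements = [[10, 13, 9], [24, 39, 38]]  # -> elements = [[10, 13, 9], [24, 39, 38]]
result = elements[0][2] + elements[1][2]  # -> result = 47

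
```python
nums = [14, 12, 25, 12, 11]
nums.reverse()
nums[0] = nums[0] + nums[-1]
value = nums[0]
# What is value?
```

Trace (tracking value):
nums = [14, 12, 25, 12, 11]  # -> nums = [14, 12, 25, 12, 11]
nums.reverse()  # -> nums = [11, 12, 25, 12, 14]
nums[0] = nums[0] + nums[-1]  # -> nums = [25, 12, 25, 12, 14]
value = nums[0]  # -> value = 25

Answer: 25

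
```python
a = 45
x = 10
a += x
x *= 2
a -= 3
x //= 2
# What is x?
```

Answer: 10

Derivation:
Trace (tracking x):
a = 45  # -> a = 45
x = 10  # -> x = 10
a += x  # -> a = 55
x *= 2  # -> x = 20
a -= 3  # -> a = 52
x //= 2  # -> x = 10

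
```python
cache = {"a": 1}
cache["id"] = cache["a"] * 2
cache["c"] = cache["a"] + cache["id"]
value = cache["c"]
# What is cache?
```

Answer: {'a': 1, 'id': 2, 'c': 3}

Derivation:
Trace (tracking cache):
cache = {'a': 1}  # -> cache = {'a': 1}
cache['id'] = cache['a'] * 2  # -> cache = {'a': 1, 'id': 2}
cache['c'] = cache['a'] + cache['id']  # -> cache = {'a': 1, 'id': 2, 'c': 3}
value = cache['c']  # -> value = 3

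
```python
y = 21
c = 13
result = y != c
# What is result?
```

Answer: True

Derivation:
Trace (tracking result):
y = 21  # -> y = 21
c = 13  # -> c = 13
result = y != c  # -> result = True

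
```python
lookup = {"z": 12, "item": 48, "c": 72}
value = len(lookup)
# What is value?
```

Answer: 3

Derivation:
Trace (tracking value):
lookup = {'z': 12, 'item': 48, 'c': 72}  # -> lookup = {'z': 12, 'item': 48, 'c': 72}
value = len(lookup)  # -> value = 3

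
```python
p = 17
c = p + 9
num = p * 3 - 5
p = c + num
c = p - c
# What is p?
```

Trace (tracking p):
p = 17  # -> p = 17
c = p + 9  # -> c = 26
num = p * 3 - 5  # -> num = 46
p = c + num  # -> p = 72
c = p - c  # -> c = 46

Answer: 72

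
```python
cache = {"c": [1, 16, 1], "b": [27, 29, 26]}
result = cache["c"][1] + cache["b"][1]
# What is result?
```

Answer: 45

Derivation:
Trace (tracking result):
cache = {'c': [1, 16, 1], 'b': [27, 29, 26]}  # -> cache = {'c': [1, 16, 1], 'b': [27, 29, 26]}
result = cache['c'][1] + cache['b'][1]  # -> result = 45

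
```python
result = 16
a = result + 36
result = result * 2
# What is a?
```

Trace (tracking a):
result = 16  # -> result = 16
a = result + 36  # -> a = 52
result = result * 2  # -> result = 32

Answer: 52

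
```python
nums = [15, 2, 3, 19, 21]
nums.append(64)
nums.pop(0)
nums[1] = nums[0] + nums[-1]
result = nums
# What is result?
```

Trace (tracking result):
nums = [15, 2, 3, 19, 21]  # -> nums = [15, 2, 3, 19, 21]
nums.append(64)  # -> nums = [15, 2, 3, 19, 21, 64]
nums.pop(0)  # -> nums = [2, 3, 19, 21, 64]
nums[1] = nums[0] + nums[-1]  # -> nums = [2, 66, 19, 21, 64]
result = nums  # -> result = [2, 66, 19, 21, 64]

Answer: [2, 66, 19, 21, 64]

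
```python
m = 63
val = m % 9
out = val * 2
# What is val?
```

Trace (tracking val):
m = 63  # -> m = 63
val = m % 9  # -> val = 0
out = val * 2  # -> out = 0

Answer: 0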